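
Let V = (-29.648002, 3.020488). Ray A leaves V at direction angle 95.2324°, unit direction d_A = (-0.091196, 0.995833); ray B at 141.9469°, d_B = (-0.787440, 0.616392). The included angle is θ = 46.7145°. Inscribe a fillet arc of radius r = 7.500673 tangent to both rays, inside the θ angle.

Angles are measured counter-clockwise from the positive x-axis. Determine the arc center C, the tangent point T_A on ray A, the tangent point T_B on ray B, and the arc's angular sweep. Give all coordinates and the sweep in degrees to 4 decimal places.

center=(-38.7014,19.6327) T_A=(-31.2319,20.3167) T_B=(-43.3247,13.7263) sweep=133.2855

bisector direction at 118.5896° = (-0.478533,0.878069)
center distance |VC| = r/sin(θ/2) = 7.500673/sin(23.3573°) = 18.918973
C = V + |VC|·bis = (-38.7014,19.6327)
T_A = V + ((C−V)·d_A)·d_A = V + 17.3686·d_A = (-31.2319,20.3167)
T_B = V + ((C−V)·d_B)·d_B = V + 17.3686·d_B = (-43.3247,13.7263)
sweep = 180° − θ = 133.2855°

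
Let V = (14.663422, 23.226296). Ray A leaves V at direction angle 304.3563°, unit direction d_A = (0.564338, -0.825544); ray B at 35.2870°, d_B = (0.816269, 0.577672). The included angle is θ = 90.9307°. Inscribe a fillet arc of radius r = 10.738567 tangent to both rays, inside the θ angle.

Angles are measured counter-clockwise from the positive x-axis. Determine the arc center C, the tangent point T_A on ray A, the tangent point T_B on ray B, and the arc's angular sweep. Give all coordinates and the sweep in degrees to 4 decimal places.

bisector direction at 349.8216° = (0.984262,-0.176713)
center distance |VC| = r/sin(θ/2) = 10.738567/sin(45.4654°) = 15.064771
C = V + |VC|·bis = (29.4911,20.5642)
T_A = V + ((C−V)·d_A)·d_A = V + 10.5655·d_A = (20.6259,14.5040)
T_B = V + ((C−V)·d_B)·d_B = V + 10.5655·d_B = (23.2877,29.3297)
sweep = 180° − θ = 89.0693°

center=(29.4911,20.5642) T_A=(20.6259,14.5040) T_B=(23.2877,29.3297) sweep=89.0693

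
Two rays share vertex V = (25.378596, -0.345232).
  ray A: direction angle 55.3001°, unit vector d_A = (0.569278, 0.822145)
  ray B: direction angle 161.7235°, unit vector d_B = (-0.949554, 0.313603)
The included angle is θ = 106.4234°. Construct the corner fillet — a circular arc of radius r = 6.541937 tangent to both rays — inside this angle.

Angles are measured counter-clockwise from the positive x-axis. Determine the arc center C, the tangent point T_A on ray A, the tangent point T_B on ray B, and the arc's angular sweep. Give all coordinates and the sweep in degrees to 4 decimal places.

bisector direction at 108.5118° = (-0.317500,0.948258)
center distance |VC| = r/sin(θ/2) = 6.541937/sin(53.2117°) = 8.168704
C = V + |VC|·bis = (22.7850,7.4008)
T_A = V + ((C−V)·d_A)·d_A = V + 4.8919·d_A = (28.1635,3.6766)
T_B = V + ((C−V)·d_B)·d_B = V + 4.8919·d_B = (20.7335,1.1889)
sweep = 180° − θ = 73.5766°

center=(22.7850,7.4008) T_A=(28.1635,3.6766) T_B=(20.7335,1.1889) sweep=73.5766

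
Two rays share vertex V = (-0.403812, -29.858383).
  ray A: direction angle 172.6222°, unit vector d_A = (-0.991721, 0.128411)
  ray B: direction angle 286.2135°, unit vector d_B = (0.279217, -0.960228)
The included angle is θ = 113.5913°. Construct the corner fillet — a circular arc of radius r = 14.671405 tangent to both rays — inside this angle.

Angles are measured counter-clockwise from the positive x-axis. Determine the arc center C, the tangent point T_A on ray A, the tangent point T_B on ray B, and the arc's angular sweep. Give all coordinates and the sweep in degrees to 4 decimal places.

bisector direction at 229.4178° = (-0.650538,-0.759474)
center distance |VC| = r/sin(θ/2) = 14.671405/sin(56.7957°) = 17.534369
C = V + |VC|·bis = (-11.8106,-43.1753)
T_A = V + ((C−V)·d_A)·d_A = V + 9.6023·d_A = (-9.9266,-28.6253)
T_B = V + ((C−V)·d_B)·d_B = V + 9.6023·d_B = (2.2773,-39.0788)
sweep = 180° − θ = 66.4087°

center=(-11.8106,-43.1753) T_A=(-9.9266,-28.6253) T_B=(2.2773,-39.0788) sweep=66.4087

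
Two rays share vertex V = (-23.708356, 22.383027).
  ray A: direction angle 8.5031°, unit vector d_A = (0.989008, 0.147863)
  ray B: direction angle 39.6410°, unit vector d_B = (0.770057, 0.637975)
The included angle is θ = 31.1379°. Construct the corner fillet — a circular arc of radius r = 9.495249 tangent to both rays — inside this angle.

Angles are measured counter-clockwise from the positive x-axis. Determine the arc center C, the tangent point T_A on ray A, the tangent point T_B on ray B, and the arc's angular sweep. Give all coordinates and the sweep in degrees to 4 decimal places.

bisector direction at 24.0721° = (0.913033,0.407885)
center distance |VC| = r/sin(θ/2) = 9.495249/sin(15.5689°) = 35.377519
C = V + |VC|·bis = (8.5925,36.8130)
T_A = V + ((C−V)·d_A)·d_A = V + 34.0795·d_A = (9.9965,27.4221)
T_B = V + ((C−V)·d_B)·d_B = V + 34.0795·d_B = (2.5348,44.1249)
sweep = 180° − θ = 148.8621°

center=(8.5925,36.8130) T_A=(9.9965,27.4221) T_B=(2.5348,44.1249) sweep=148.8621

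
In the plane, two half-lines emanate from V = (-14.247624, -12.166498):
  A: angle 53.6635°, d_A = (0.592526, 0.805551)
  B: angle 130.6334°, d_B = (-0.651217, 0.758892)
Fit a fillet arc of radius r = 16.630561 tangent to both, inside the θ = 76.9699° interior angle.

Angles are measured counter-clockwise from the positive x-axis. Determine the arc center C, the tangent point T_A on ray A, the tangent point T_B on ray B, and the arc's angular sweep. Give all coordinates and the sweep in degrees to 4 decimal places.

bisector direction at 92.1484° = (-0.037489,0.999297)
center distance |VC| = r/sin(θ/2) = 16.630561/sin(38.4849°) = 26.723958
C = V + |VC|·bis = (-15.2495,14.5387)
T_A = V + ((C−V)·d_A)·d_A = V + 20.9188·d_A = (-1.8527,4.6846)
T_B = V + ((C−V)·d_B)·d_B = V + 20.9188·d_B = (-27.8703,3.7086)
sweep = 180° − θ = 103.0301°

center=(-15.2495,14.5387) T_A=(-1.8527,4.6846) T_B=(-27.8703,3.7086) sweep=103.0301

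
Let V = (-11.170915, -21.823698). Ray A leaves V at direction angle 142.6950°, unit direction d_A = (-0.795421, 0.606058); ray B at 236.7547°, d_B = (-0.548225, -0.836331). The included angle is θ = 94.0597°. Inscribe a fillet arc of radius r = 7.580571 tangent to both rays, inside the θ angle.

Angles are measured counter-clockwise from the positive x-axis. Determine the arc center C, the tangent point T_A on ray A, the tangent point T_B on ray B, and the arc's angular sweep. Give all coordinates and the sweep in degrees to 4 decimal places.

center=(-21.3821,-23.5737) T_A=(-16.7879,-17.5439) T_B=(-15.0423,-27.7295) sweep=85.9403

bisector direction at 189.7249° = (-0.985630,-0.168917)
center distance |VC| = r/sin(θ/2) = 7.580571/sin(47.0299°) = 10.360091
C = V + |VC|·bis = (-21.3821,-23.5737)
T_A = V + ((C−V)·d_A)·d_A = V + 7.0616·d_A = (-16.7879,-17.5439)
T_B = V + ((C−V)·d_B)·d_B = V + 7.0616·d_B = (-15.0423,-27.7295)
sweep = 180° − θ = 85.9403°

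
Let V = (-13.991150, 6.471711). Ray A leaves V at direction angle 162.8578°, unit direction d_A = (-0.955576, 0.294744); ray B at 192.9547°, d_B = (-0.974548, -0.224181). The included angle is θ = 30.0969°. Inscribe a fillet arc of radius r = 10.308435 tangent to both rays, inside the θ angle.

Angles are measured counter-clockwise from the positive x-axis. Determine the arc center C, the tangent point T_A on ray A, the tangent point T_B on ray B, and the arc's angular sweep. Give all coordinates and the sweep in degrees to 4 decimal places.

bisector direction at 177.9062° = (-0.999332,0.036535)
center distance |VC| = r/sin(θ/2) = 10.308435/sin(15.0485°) = 39.703450
C = V + |VC|·bis = (-53.6681,7.9223)
T_A = V + ((C−V)·d_A)·d_A = V + 38.3419·d_A = (-50.6297,17.7728)
T_B = V + ((C−V)·d_B)·d_B = V + 38.3419·d_B = (-51.3571,-2.1238)
sweep = 180° − θ = 149.9031°

center=(-53.6681,7.9223) T_A=(-50.6297,17.7728) T_B=(-51.3571,-2.1238) sweep=149.9031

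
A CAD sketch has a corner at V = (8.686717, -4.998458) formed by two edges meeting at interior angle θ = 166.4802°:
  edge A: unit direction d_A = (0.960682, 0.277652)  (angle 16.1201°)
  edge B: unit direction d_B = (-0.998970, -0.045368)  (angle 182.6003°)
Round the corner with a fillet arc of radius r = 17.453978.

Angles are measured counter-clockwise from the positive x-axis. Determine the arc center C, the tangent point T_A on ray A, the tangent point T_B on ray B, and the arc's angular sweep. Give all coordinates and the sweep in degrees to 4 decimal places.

bisector direction at 99.3602° = (-0.162641,0.986685)
center distance |VC| = r/sin(θ/2) = 17.453978/sin(83.2401°) = 17.576165
C = V + |VC|·bis = (5.8281,12.3437)
T_A = V + ((C−V)·d_A)·d_A = V + 2.0689·d_A = (10.6742,-4.4240)
T_B = V + ((C−V)·d_B)·d_B = V + 2.0689·d_B = (6.6200,-5.0923)
sweep = 180° − θ = 13.5198°

center=(5.8281,12.3437) T_A=(10.6742,-4.4240) T_B=(6.6200,-5.0923) sweep=13.5198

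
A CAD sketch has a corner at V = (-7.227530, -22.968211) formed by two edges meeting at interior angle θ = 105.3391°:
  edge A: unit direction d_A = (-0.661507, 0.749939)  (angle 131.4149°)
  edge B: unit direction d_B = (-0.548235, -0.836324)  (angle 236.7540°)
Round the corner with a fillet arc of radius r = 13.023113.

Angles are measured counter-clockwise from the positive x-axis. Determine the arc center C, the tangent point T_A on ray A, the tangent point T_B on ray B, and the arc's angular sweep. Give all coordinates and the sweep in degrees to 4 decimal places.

center=(-23.5641,-24.1348) T_A=(-13.7975,-15.5199) T_B=(-12.6725,-31.2745) sweep=74.6609

bisector direction at 184.0844° = (-0.997460,-0.071227)
center distance |VC| = r/sin(θ/2) = 13.023113/sin(52.6696°) = 16.378157
C = V + |VC|·bis = (-23.5641,-24.1348)
T_A = V + ((C−V)·d_A)·d_A = V + 9.9319·d_A = (-13.7975,-15.5199)
T_B = V + ((C−V)·d_B)·d_B = V + 9.9319·d_B = (-12.6725,-31.2745)
sweep = 180° − θ = 74.6609°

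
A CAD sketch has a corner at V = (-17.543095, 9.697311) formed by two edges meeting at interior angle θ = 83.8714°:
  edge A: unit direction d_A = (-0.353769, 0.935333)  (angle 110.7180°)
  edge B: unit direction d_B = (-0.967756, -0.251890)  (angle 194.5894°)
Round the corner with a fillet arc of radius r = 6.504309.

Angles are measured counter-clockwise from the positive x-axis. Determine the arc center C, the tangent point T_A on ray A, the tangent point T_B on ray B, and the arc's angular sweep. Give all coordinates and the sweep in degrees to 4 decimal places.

bisector direction at 152.6537° = (-0.888246,0.459367)
center distance |VC| = r/sin(θ/2) = 6.504309/sin(41.9357°) = 9.732674
C = V + |VC|·bis = (-26.1881,14.1682)
T_A = V + ((C−V)·d_A)·d_A = V + 7.2401·d_A = (-20.1044,16.4692)
T_B = V + ((C−V)·d_B)·d_B = V + 7.2401·d_B = (-24.5497,7.8736)
sweep = 180° − θ = 96.1286°

center=(-26.1881,14.1682) T_A=(-20.1044,16.4692) T_B=(-24.5497,7.8736) sweep=96.1286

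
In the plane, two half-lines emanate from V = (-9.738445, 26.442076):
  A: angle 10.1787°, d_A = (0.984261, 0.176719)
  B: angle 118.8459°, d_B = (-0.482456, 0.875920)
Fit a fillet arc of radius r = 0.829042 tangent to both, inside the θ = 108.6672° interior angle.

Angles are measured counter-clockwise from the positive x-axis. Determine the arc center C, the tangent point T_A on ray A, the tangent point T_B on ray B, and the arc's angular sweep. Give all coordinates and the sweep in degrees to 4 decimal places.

center=(-9.2993,27.3632) T_A=(-9.1528,26.5472) T_B=(-10.0255,26.9632) sweep=71.3328

bisector direction at 64.5123° = (0.430317,0.902678)
center distance |VC| = r/sin(θ/2) = 0.829042/sin(54.3336°) = 1.020453
C = V + |VC|·bis = (-9.2993,27.3632)
T_A = V + ((C−V)·d_A)·d_A = V + 0.5950·d_A = (-9.1528,26.5472)
T_B = V + ((C−V)·d_B)·d_B = V + 0.5950·d_B = (-10.0255,26.9632)
sweep = 180° − θ = 71.3328°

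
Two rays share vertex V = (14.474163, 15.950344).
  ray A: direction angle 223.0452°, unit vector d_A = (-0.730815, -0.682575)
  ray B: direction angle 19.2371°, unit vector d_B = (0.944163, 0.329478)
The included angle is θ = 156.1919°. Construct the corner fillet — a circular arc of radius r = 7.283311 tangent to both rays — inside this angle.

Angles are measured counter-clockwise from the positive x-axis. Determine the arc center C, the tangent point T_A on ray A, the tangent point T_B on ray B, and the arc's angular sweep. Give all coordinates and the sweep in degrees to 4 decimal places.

bisector direction at 301.1412° = (0.517148,-0.855896)
center distance |VC| = r/sin(θ/2) = 7.283311/sin(78.0960°) = 7.443385
C = V + |VC|·bis = (18.3235,9.5796)
T_A = V + ((C−V)·d_A)·d_A = V + 1.5354·d_A = (13.3521,14.9023)
T_B = V + ((C−V)·d_B)·d_B = V + 1.5354·d_B = (15.9238,16.4562)
sweep = 180° − θ = 23.8081°

center=(18.3235,9.5796) T_A=(13.3521,14.9023) T_B=(15.9238,16.4562) sweep=23.8081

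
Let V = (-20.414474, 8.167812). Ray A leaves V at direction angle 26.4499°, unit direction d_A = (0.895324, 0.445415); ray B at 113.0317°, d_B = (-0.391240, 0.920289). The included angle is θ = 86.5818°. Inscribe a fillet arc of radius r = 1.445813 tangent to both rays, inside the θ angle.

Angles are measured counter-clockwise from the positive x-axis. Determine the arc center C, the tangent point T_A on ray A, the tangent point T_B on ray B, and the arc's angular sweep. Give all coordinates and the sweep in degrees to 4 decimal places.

bisector direction at 69.7408° = (0.346268,0.938136)
center distance |VC| = r/sin(θ/2) = 1.445813/sin(43.2909°) = 2.108513
C = V + |VC|·bis = (-19.6844,10.1459)
T_A = V + ((C−V)·d_A)·d_A = V + 1.5347·d_A = (-19.0404,8.8514)
T_B = V + ((C−V)·d_B)·d_B = V + 1.5347·d_B = (-21.0149,9.5802)
sweep = 180° − θ = 93.4182°

center=(-19.6844,10.1459) T_A=(-19.0404,8.8514) T_B=(-21.0149,9.5802) sweep=93.4182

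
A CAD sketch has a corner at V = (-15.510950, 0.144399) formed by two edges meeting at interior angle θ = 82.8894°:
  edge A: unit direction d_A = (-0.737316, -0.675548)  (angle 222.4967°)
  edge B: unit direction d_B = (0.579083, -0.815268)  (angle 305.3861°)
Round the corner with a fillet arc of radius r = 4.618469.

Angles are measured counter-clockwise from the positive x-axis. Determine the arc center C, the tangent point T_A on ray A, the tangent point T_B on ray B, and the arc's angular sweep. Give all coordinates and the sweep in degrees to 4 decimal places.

bisector direction at 263.9414° = (-0.105546,-0.994414)
center distance |VC| = r/sin(θ/2) = 4.618469/sin(41.4447°) = 6.977626
C = V + |VC|·bis = (-16.2474,-6.7943)
T_A = V + ((C−V)·d_A)·d_A = V + 5.2304·d_A = (-19.3674,-3.3890)
T_B = V + ((C−V)·d_B)·d_B = V + 5.2304·d_B = (-12.4821,-4.1198)
sweep = 180° − θ = 97.1106°

center=(-16.2474,-6.7943) T_A=(-19.3674,-3.3890) T_B=(-12.4821,-4.1198) sweep=97.1106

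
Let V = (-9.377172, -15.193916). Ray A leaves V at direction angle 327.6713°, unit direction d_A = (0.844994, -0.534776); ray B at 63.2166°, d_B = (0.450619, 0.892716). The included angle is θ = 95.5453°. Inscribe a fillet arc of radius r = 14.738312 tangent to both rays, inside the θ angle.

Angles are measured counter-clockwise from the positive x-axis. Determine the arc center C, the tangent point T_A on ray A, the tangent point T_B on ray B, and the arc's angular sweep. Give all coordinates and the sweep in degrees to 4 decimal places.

center=(9.8078,-9.8937) T_A=(1.9261,-22.3475) T_B=(-3.3494,-3.2523) sweep=84.4547

bisector direction at 15.4439° = (0.963891,0.266296)
center distance |VC| = r/sin(θ/2) = 14.738312/sin(47.7726°) = 19.903623
C = V + |VC|·bis = (9.8078,-9.8937)
T_A = V + ((C−V)·d_A)·d_A = V + 13.3767·d_A = (1.9261,-22.3475)
T_B = V + ((C−V)·d_B)·d_B = V + 13.3767·d_B = (-3.3494,-3.2523)
sweep = 180° − θ = 84.4547°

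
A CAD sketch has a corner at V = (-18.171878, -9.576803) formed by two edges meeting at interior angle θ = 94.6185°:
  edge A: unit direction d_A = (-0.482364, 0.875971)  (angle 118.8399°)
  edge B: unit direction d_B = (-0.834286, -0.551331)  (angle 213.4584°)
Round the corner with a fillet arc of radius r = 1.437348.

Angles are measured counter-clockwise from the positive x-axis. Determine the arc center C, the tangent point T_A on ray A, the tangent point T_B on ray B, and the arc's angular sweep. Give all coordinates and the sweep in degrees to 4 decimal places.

center=(-20.0705,-9.1087) T_A=(-18.8115,-8.4153) T_B=(-19.2781,-10.3078) sweep=85.3815

bisector direction at 166.1491° = (-0.970922,0.239395)
center distance |VC| = r/sin(θ/2) = 1.437348/sin(47.3092°) = 1.955511
C = V + |VC|·bis = (-20.0705,-9.1087)
T_A = V + ((C−V)·d_A)·d_A = V + 1.3259·d_A = (-18.8115,-8.4153)
T_B = V + ((C−V)·d_B)·d_B = V + 1.3259·d_B = (-19.2781,-10.3078)
sweep = 180° − θ = 85.3815°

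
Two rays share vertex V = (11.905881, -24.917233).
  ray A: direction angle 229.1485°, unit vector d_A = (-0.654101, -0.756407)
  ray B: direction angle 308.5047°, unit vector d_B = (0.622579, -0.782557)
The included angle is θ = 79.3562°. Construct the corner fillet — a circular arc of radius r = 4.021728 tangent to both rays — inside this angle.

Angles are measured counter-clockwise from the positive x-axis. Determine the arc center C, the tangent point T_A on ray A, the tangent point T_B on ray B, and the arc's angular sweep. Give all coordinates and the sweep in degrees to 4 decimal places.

bisector direction at 268.8266° = (-0.020478,-0.999790)
center distance |VC| = r/sin(θ/2) = 4.021728/sin(39.6781°) = 6.298972
C = V + |VC|·bis = (11.7769,-31.2149)
T_A = V + ((C−V)·d_A)·d_A = V + 4.8480·d_A = (8.7348,-28.5843)
T_B = V + ((C−V)·d_B)·d_B = V + 4.8480·d_B = (14.9241,-28.7110)
sweep = 180° − θ = 100.6438°

center=(11.7769,-31.2149) T_A=(8.7348,-28.5843) T_B=(14.9241,-28.7110) sweep=100.6438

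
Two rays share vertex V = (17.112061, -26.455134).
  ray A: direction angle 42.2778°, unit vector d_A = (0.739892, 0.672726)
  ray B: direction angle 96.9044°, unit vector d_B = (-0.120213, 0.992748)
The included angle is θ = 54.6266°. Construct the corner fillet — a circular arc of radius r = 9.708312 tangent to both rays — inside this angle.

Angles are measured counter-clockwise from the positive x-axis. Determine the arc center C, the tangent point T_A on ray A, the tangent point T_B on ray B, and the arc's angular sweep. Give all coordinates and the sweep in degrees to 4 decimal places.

center=(24.4901,-6.6256) T_A=(31.0211,-13.8087) T_B=(14.8522,-7.7927) sweep=125.3734

bisector direction at 69.5911° = (0.348718,0.937228)
center distance |VC| = r/sin(θ/2) = 9.708312/sin(27.3133°) = 21.157653
C = V + |VC|·bis = (24.4901,-6.6256)
T_A = V + ((C−V)·d_A)·d_A = V + 18.7988·d_A = (31.0211,-13.8087)
T_B = V + ((C−V)·d_B)·d_B = V + 18.7988·d_B = (14.8522,-7.7927)
sweep = 180° − θ = 125.3734°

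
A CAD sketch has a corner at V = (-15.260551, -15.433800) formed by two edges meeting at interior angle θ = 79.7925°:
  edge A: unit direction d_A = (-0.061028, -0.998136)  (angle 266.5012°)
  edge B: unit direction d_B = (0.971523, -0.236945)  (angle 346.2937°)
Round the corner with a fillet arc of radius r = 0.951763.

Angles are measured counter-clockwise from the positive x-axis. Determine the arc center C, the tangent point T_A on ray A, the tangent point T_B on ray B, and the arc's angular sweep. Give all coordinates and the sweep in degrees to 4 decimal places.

center=(-14.3800,-16.6282) T_A=(-15.3300,-16.5701) T_B=(-14.1545,-15.7035) sweep=100.2075

bisector direction at 306.3974° = (0.593383,-0.804920)
center distance |VC| = r/sin(θ/2) = 0.951763/sin(39.8963°) = 1.483885
C = V + |VC|·bis = (-14.3800,-16.6282)
T_A = V + ((C−V)·d_A)·d_A = V + 1.1384·d_A = (-15.3300,-16.5701)
T_B = V + ((C−V)·d_B)·d_B = V + 1.1384·d_B = (-14.1545,-15.7035)
sweep = 180° − θ = 100.2075°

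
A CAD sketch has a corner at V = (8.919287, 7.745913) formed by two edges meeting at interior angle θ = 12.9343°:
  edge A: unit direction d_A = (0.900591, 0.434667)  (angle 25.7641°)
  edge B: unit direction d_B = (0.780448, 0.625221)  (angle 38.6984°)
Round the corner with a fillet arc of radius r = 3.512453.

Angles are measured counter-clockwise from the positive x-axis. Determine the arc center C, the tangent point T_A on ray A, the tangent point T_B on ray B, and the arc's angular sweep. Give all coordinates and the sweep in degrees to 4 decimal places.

center=(35.2986,24.3779) T_A=(36.8253,21.2147) T_B=(33.1025,27.1192) sweep=167.0657

bisector direction at 32.2312° = (0.845902,0.533338)
center distance |VC| = r/sin(θ/2) = 3.512453/sin(6.4672°) = 31.184787
C = V + |VC|·bis = (35.2986,24.3779)
T_A = V + ((C−V)·d_A)·d_A = V + 30.9863·d_A = (36.8253,21.2147)
T_B = V + ((C−V)·d_B)·d_B = V + 30.9863·d_B = (33.1025,27.1192)
sweep = 180° − θ = 167.0657°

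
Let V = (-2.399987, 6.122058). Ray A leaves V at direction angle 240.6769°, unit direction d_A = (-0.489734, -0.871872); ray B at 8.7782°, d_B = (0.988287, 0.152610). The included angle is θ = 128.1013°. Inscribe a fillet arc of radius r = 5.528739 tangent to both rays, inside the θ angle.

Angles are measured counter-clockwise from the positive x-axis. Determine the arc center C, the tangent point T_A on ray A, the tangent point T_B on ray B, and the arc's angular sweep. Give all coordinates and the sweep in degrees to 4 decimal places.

center=(1.1027,1.0687) T_A=(-3.7176,3.7763) T_B=(0.2590,6.5327) sweep=51.8987

bisector direction at 304.7276° = (0.569675,-0.821870)
center distance |VC| = r/sin(θ/2) = 5.528739/sin(64.0507°) = 6.148637
C = V + |VC|·bis = (1.1027,1.0687)
T_A = V + ((C−V)·d_A)·d_A = V + 2.6905·d_A = (-3.7176,3.7763)
T_B = V + ((C−V)·d_B)·d_B = V + 2.6905·d_B = (0.2590,6.5327)
sweep = 180° − θ = 51.8987°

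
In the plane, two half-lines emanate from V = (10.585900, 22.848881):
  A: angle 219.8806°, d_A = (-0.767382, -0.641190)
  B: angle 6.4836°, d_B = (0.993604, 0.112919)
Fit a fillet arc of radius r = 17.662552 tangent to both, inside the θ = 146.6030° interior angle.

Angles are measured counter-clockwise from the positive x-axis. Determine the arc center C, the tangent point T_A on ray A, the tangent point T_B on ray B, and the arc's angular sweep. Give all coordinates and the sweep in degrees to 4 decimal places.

bisector direction at 293.1821° = (0.393655,-0.919258)
center distance |VC| = r/sin(θ/2) = 17.662552/sin(73.3015°) = 18.440174
C = V + |VC|·bis = (17.8450,5.8976)
T_A = V + ((C−V)·d_A)·d_A = V + 5.2985·d_A = (6.5199,19.4515)
T_B = V + ((C−V)·d_B)·d_B = V + 5.2985·d_B = (15.8505,23.4472)
sweep = 180° − θ = 33.3970°

center=(17.8450,5.8976) T_A=(6.5199,19.4515) T_B=(15.8505,23.4472) sweep=33.3970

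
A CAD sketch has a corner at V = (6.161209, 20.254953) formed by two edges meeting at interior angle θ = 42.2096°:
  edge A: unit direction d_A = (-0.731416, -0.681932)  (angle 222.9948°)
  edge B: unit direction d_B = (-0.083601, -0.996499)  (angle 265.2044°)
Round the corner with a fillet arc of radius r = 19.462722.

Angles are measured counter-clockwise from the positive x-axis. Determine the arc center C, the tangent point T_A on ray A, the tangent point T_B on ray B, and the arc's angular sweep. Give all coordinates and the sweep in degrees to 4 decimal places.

bisector direction at 244.0996° = (-0.436808,-0.899555)
center distance |VC| = r/sin(θ/2) = 19.462722/sin(21.1048°) = 54.051861
C = V + |VC|·bis = (-17.4491,-28.3677)
T_A = V + ((C−V)·d_A)·d_A = V + 50.4262·d_A = (-30.7213,-14.1323)
T_B = V + ((C−V)·d_B)·d_B = V + 50.4262·d_B = (1.9455,-29.9948)
sweep = 180° − θ = 137.7904°

center=(-17.4491,-28.3677) T_A=(-30.7213,-14.1323) T_B=(1.9455,-29.9948) sweep=137.7904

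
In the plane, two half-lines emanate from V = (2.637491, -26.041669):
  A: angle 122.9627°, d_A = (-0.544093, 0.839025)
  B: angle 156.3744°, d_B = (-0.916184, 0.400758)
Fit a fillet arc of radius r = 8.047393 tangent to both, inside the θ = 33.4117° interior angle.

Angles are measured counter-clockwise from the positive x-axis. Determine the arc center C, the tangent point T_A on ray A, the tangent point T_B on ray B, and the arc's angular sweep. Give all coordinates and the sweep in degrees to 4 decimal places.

center=(-18.7035,-7.9231) T_A=(-11.9515,-3.5445) T_B=(-21.9285,-15.2960) sweep=146.5883

bisector direction at 139.6686° = (-0.762313,0.647208)
center distance |VC| = r/sin(θ/2) = 8.047393/sin(16.7059°) = 27.994991
C = V + |VC|·bis = (-18.7035,-7.9231)
T_A = V + ((C−V)·d_A)·d_A = V + 26.8134·d_A = (-11.9515,-3.5445)
T_B = V + ((C−V)·d_B)·d_B = V + 26.8134·d_B = (-21.9285,-15.2960)
sweep = 180° − θ = 146.5883°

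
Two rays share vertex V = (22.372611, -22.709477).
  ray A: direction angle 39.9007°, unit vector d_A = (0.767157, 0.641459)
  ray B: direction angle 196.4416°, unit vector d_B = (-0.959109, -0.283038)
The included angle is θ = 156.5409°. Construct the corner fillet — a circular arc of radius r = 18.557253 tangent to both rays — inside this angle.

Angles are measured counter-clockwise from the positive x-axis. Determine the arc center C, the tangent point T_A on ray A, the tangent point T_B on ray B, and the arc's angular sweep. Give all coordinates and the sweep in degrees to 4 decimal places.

center=(13.4248,-6.0016) T_A=(25.3285,-20.2379) T_B=(18.6772,-23.8000) sweep=23.4591

bisector direction at 118.1711° = (-0.472107,0.881541)
center distance |VC| = r/sin(θ/2) = 18.557253/sin(78.2704°) = 18.953028
C = V + |VC|·bis = (13.4248,-6.0016)
T_A = V + ((C−V)·d_A)·d_A = V + 3.8530·d_A = (25.3285,-20.2379)
T_B = V + ((C−V)·d_B)·d_B = V + 3.8530·d_B = (18.6772,-23.8000)
sweep = 180° − θ = 23.4591°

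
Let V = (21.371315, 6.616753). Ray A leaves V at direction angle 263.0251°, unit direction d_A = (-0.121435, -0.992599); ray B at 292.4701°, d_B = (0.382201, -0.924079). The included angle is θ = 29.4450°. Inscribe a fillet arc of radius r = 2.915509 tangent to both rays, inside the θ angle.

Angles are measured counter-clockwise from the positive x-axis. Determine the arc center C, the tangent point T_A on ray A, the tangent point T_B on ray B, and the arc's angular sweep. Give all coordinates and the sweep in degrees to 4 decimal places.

center=(22.9179,-4.7507) T_A=(20.0239,-4.3966) T_B=(25.6120,-3.6364) sweep=150.5550

bisector direction at 277.7476° = (0.134809,-0.990872)
center distance |VC| = r/sin(θ/2) = 2.915509/sin(14.7225°) = 11.472159
C = V + |VC|·bis = (22.9179,-4.7507)
T_A = V + ((C−V)·d_A)·d_A = V + 11.0955·d_A = (20.0239,-4.3966)
T_B = V + ((C−V)·d_B)·d_B = V + 11.0955·d_B = (25.6120,-3.6364)
sweep = 180° − θ = 150.5550°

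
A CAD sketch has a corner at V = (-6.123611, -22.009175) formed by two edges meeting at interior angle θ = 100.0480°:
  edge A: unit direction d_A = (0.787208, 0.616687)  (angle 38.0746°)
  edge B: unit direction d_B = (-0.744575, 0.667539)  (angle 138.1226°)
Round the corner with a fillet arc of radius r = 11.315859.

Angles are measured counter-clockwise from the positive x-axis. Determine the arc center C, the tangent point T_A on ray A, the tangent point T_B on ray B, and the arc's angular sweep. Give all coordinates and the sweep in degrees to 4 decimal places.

center=(-5.6337,-7.2507) T_A=(1.3447,-16.1586) T_B=(-13.1874,-15.6762) sweep=79.9520

bisector direction at 88.0986° = (0.033180,0.999449)
center distance |VC| = r/sin(θ/2) = 11.315859/sin(50.0240°) = 14.766616
C = V + |VC|·bis = (-5.6337,-7.2507)
T_A = V + ((C−V)·d_A)·d_A = V + 9.4871·d_A = (1.3447,-16.1586)
T_B = V + ((C−V)·d_B)·d_B = V + 9.4871·d_B = (-13.1874,-15.6762)
sweep = 180° − θ = 79.9520°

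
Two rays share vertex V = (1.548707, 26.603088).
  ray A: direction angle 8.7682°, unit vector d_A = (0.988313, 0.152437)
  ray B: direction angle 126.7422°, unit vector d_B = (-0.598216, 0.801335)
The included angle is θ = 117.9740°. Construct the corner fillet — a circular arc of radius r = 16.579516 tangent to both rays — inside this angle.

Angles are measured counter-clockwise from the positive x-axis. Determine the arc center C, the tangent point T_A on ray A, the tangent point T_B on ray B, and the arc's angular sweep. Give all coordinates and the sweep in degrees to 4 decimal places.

center=(8.8720,44.5082) T_A=(11.3993,28.1224) T_B=(-4.4138,34.5901) sweep=62.0260

bisector direction at 67.7552° = (0.378565,0.925575)
center distance |VC| = r/sin(θ/2) = 16.579516/sin(58.9870°) = 19.344855
C = V + |VC|·bis = (8.8720,44.5082)
T_A = V + ((C−V)·d_A)·d_A = V + 9.9671·d_A = (11.3993,28.1224)
T_B = V + ((C−V)·d_B)·d_B = V + 9.9671·d_B = (-4.4138,34.5901)
sweep = 180° − θ = 62.0260°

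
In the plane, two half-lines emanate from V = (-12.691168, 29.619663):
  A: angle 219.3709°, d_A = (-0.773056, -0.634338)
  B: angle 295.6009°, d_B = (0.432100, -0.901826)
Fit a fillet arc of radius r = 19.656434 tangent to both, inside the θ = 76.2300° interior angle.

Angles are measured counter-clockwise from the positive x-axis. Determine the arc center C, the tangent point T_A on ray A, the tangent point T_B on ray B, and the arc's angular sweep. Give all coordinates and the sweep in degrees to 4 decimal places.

bisector direction at 257.4859° = (-0.216680,-0.976243)
center distance |VC| = r/sin(θ/2) = 19.656434/sin(38.1150°) = 31.845594
C = V + |VC|·bis = (-19.5915,-1.4694)
T_A = V + ((C−V)·d_A)·d_A = V + 25.0553·d_A = (-32.0603,13.7262)
T_B = V + ((C−V)·d_B)·d_B = V + 25.0553·d_B = (-1.8648,7.0242)
sweep = 180° − θ = 103.7700°

center=(-19.5915,-1.4694) T_A=(-32.0603,13.7262) T_B=(-1.8648,7.0242) sweep=103.7700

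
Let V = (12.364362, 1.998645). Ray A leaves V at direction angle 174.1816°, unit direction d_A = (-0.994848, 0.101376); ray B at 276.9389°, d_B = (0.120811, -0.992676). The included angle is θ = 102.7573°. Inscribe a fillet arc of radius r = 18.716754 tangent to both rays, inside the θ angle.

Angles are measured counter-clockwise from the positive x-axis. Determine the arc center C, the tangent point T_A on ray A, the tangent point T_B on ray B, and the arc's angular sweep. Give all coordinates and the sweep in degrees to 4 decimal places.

bisector direction at 225.5602° = (-0.700159,-0.713987)
center distance |VC| = r/sin(θ/2) = 18.716754/sin(51.3787°) = 23.956282
C = V + |VC|·bis = (-4.4088,-15.1058)
T_A = V + ((C−V)·d_A)·d_A = V + 14.9528·d_A = (-2.5114,3.5145)
T_B = V + ((C−V)·d_B)·d_B = V + 14.9528·d_B = (14.1708,-12.8446)
sweep = 180° − θ = 77.2427°

center=(-4.4088,-15.1058) T_A=(-2.5114,3.5145) T_B=(14.1708,-12.8446) sweep=77.2427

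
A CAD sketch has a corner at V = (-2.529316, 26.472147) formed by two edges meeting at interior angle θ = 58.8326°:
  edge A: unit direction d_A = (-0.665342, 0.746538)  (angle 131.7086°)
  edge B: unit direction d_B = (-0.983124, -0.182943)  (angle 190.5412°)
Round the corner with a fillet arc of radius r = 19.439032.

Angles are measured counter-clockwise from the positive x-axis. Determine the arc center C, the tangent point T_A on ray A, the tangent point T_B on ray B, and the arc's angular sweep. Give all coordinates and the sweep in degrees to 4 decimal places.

bisector direction at 161.1249° = (-0.946226,0.323506)
center distance |VC| = r/sin(θ/2) = 19.439032/sin(29.4163°) = 39.578478
C = V + |VC|·bis = (-39.9795,39.2760)
T_A = V + ((C−V)·d_A)·d_A = V + 34.4758·d_A = (-25.4675,52.2096)
T_B = V + ((C−V)·d_B)·d_B = V + 34.4758·d_B = (-36.4233,20.1651)
sweep = 180° − θ = 121.1674°

center=(-39.9795,39.2760) T_A=(-25.4675,52.2096) T_B=(-36.4233,20.1651) sweep=121.1674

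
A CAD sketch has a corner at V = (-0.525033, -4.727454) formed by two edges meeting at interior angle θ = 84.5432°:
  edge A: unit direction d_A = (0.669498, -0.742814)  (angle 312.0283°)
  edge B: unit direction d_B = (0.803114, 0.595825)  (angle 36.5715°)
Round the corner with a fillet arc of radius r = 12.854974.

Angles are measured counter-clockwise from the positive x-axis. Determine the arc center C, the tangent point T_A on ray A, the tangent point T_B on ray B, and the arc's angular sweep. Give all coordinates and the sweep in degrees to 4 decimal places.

center=(18.4915,-6.6256) T_A=(8.9427,-15.2320) T_B=(10.8322,3.6984) sweep=95.4568

bisector direction at 354.2999° = (0.995055,-0.099321)
center distance |VC| = r/sin(θ/2) = 12.854974/sin(42.2716°) = 19.111059
C = V + |VC|·bis = (18.4915,-6.6256)
T_A = V + ((C−V)·d_A)·d_A = V + 14.1415·d_A = (8.9427,-15.2320)
T_B = V + ((C−V)·d_B)·d_B = V + 14.1415·d_B = (10.8322,3.6984)
sweep = 180° − θ = 95.4568°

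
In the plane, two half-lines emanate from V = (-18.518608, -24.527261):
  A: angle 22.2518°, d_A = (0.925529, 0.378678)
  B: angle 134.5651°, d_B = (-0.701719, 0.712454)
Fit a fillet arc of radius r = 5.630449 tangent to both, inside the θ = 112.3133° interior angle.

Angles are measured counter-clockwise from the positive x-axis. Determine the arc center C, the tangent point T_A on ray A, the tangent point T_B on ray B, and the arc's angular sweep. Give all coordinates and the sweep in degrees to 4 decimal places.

bisector direction at 78.4085° = (0.200933,0.979605)
center distance |VC| = r/sin(θ/2) = 5.630449/sin(56.1566°) = 6.779072
C = V + |VC|·bis = (-17.1565,-17.8864)
T_A = V + ((C−V)·d_A)·d_A = V + 3.7754·d_A = (-15.0243,-23.0976)
T_B = V + ((C−V)·d_B)·d_B = V + 3.7754·d_B = (-21.1679,-21.8374)
sweep = 180° − θ = 67.6867°

center=(-17.1565,-17.8864) T_A=(-15.0243,-23.0976) T_B=(-21.1679,-21.8374) sweep=67.6867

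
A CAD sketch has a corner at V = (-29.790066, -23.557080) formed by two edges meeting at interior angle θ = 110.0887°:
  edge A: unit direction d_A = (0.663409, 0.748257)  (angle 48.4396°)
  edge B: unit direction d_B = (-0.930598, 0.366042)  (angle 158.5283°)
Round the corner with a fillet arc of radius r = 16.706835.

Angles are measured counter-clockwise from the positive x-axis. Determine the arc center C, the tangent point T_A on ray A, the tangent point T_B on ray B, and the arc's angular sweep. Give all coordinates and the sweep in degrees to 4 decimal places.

center=(-34.5431,-3.7347) T_A=(-22.0421,-14.8182) T_B=(-40.6585,-19.2821) sweep=69.9113

bisector direction at 103.4839° = (-0.233173,0.972435)
center distance |VC| = r/sin(θ/2) = 16.706835/sin(55.0444°) = 20.384238
C = V + |VC|·bis = (-34.5431,-3.7347)
T_A = V + ((C−V)·d_A)·d_A = V + 11.6790·d_A = (-22.0421,-14.8182)
T_B = V + ((C−V)·d_B)·d_B = V + 11.6790·d_B = (-40.6585,-19.2821)
sweep = 180° − θ = 69.9113°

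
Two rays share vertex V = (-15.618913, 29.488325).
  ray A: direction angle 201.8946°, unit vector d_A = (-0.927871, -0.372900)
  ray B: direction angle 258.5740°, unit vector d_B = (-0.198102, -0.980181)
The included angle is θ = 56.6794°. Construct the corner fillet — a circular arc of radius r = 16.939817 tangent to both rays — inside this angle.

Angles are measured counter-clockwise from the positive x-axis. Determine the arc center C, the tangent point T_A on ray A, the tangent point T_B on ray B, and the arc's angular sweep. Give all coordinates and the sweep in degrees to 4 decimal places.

bisector direction at 230.2343° = (-0.639650,-0.768667)
center distance |VC| = r/sin(θ/2) = 16.939817/sin(28.3397°) = 35.685448
C = V + |VC|·bis = (-38.4451,2.0581)
T_A = V + ((C−V)·d_A)·d_A = V + 31.4085·d_A = (-44.7620,17.7761)
T_B = V + ((C−V)·d_B)·d_B = V + 31.4085·d_B = (-21.8410,-1.2977)
sweep = 180° − θ = 123.3206°

center=(-38.4451,2.0581) T_A=(-44.7620,17.7761) T_B=(-21.8410,-1.2977) sweep=123.3206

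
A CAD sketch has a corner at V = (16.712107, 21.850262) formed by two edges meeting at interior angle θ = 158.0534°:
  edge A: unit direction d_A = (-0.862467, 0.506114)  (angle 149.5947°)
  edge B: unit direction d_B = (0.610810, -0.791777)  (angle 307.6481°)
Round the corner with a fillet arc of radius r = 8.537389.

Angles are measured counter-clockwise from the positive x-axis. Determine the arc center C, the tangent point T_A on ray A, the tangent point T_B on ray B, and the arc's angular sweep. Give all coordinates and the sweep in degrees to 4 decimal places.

center=(10.9635,15.3249) T_A=(15.2844,22.6881) T_B=(17.7232,20.5396) sweep=21.9466

bisector direction at 228.6214° = (-0.661032,-0.750358)
center distance |VC| = r/sin(θ/2) = 8.537389/sin(79.0267°) = 8.696394
C = V + |VC|·bis = (10.9635,15.3249)
T_A = V + ((C−V)·d_A)·d_A = V + 1.6554·d_A = (15.2844,22.6881)
T_B = V + ((C−V)·d_B)·d_B = V + 1.6554·d_B = (17.7232,20.5396)
sweep = 180° − θ = 21.9466°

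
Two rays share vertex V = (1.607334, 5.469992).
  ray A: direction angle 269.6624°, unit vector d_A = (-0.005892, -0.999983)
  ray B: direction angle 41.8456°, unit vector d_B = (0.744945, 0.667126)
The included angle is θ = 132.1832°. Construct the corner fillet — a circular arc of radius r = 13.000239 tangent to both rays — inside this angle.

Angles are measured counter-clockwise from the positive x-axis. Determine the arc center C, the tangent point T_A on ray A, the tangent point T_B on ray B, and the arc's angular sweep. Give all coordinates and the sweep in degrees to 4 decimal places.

center=(14.5734,-0.3697) T_A=(1.5734,-0.2931) T_B=(5.9006,9.3148) sweep=47.8168

bisector direction at 335.7540° = (0.911791,-0.410655)
center distance |VC| = r/sin(θ/2) = 13.000239/sin(66.0916°) = 14.220429
C = V + |VC|·bis = (14.5734,-0.3697)
T_A = V + ((C−V)·d_A)·d_A = V + 5.7632·d_A = (1.5734,-0.2931)
T_B = V + ((C−V)·d_B)·d_B = V + 5.7632·d_B = (5.9006,9.3148)
sweep = 180° − θ = 47.8168°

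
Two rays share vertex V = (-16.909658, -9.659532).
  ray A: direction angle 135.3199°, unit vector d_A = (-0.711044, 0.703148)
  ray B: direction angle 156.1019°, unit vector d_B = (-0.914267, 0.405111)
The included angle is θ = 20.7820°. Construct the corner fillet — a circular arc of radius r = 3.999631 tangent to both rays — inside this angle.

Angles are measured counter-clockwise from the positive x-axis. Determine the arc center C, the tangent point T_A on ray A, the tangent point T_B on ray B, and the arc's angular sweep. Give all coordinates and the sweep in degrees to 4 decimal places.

bisector direction at 145.7109° = (-0.826205,0.563369)
center distance |VC| = r/sin(θ/2) = 3.999631/sin(10.3910°) = 22.175250
C = V + |VC|·bis = (-35.2310,2.8333)
T_A = V + ((C−V)·d_A)·d_A = V + 21.8116·d_A = (-32.4186,5.6772)
T_B = V + ((C−V)·d_B)·d_B = V + 21.8116·d_B = (-36.8513,-0.8234)
sweep = 180° − θ = 159.2180°

center=(-35.2310,2.8333) T_A=(-32.4186,5.6772) T_B=(-36.8513,-0.8234) sweep=159.2180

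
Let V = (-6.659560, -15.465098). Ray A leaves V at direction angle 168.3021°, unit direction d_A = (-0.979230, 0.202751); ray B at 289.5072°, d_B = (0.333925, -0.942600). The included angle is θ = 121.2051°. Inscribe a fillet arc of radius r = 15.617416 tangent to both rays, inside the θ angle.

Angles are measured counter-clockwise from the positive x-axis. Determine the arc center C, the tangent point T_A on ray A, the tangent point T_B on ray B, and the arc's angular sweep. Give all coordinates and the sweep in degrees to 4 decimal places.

bisector direction at 228.9047° = (-0.657314,-0.753617)
center distance |VC| = r/sin(θ/2) = 15.617416/sin(60.6026°) = 17.925593
C = V + |VC|·bis = (-18.4423,-28.9741)
T_A = V + ((C−V)·d_A)·d_A = V + 8.7990·d_A = (-15.2759,-13.6811)
T_B = V + ((C−V)·d_B)·d_B = V + 8.7990·d_B = (-3.7213,-23.7591)
sweep = 180° − θ = 58.7949°

center=(-18.4423,-28.9741) T_A=(-15.2759,-13.6811) T_B=(-3.7213,-23.7591) sweep=58.7949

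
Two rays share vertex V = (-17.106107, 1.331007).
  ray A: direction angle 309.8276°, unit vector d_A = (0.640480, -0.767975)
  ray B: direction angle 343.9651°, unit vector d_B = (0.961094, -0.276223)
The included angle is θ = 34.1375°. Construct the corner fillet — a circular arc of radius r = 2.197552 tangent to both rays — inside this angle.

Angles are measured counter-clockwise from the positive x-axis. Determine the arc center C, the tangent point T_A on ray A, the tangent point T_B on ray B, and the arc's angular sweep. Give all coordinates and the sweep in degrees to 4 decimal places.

bisector direction at 326.8964° = (0.837684,-0.546155)
center distance |VC| = r/sin(θ/2) = 2.197552/sin(17.0688°) = 7.486916
C = V + |VC|·bis = (-10.8344,-2.7580)
T_A = V + ((C−V)·d_A)·d_A = V + 7.1571·d_A = (-12.5221,-4.1655)
T_B = V + ((C−V)·d_B)·d_B = V + 7.1571·d_B = (-10.2274,-0.6460)
sweep = 180° − θ = 145.8625°

center=(-10.8344,-2.7580) T_A=(-12.5221,-4.1655) T_B=(-10.2274,-0.6460) sweep=145.8625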